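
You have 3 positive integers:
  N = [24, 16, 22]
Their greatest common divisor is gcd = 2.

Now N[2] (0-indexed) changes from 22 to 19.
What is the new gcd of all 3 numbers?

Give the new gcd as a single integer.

Answer: 1

Derivation:
Numbers: [24, 16, 22], gcd = 2
Change: index 2, 22 -> 19
gcd of the OTHER numbers (without index 2): gcd([24, 16]) = 8
New gcd = gcd(g_others, new_val) = gcd(8, 19) = 1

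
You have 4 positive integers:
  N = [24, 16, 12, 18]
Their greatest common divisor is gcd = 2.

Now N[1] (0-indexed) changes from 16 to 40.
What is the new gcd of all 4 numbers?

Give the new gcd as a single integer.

Numbers: [24, 16, 12, 18], gcd = 2
Change: index 1, 16 -> 40
gcd of the OTHER numbers (without index 1): gcd([24, 12, 18]) = 6
New gcd = gcd(g_others, new_val) = gcd(6, 40) = 2

Answer: 2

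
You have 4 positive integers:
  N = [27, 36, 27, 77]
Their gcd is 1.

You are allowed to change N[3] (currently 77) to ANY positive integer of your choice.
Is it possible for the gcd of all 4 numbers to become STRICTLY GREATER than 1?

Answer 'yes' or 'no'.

Answer: yes

Derivation:
Current gcd = 1
gcd of all OTHER numbers (without N[3]=77): gcd([27, 36, 27]) = 9
The new gcd after any change is gcd(9, new_value).
This can be at most 9.
Since 9 > old gcd 1, the gcd CAN increase (e.g., set N[3] = 9).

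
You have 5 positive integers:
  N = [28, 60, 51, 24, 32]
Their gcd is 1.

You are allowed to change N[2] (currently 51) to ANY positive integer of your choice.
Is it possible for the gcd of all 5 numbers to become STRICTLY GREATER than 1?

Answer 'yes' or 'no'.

Current gcd = 1
gcd of all OTHER numbers (without N[2]=51): gcd([28, 60, 24, 32]) = 4
The new gcd after any change is gcd(4, new_value).
This can be at most 4.
Since 4 > old gcd 1, the gcd CAN increase (e.g., set N[2] = 4).

Answer: yes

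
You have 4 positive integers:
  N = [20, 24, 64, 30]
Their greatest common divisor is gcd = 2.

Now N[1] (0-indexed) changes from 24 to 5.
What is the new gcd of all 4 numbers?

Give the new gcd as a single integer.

Numbers: [20, 24, 64, 30], gcd = 2
Change: index 1, 24 -> 5
gcd of the OTHER numbers (without index 1): gcd([20, 64, 30]) = 2
New gcd = gcd(g_others, new_val) = gcd(2, 5) = 1

Answer: 1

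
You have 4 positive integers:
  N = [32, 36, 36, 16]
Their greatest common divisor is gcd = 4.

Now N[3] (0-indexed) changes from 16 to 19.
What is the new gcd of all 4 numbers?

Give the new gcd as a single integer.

Numbers: [32, 36, 36, 16], gcd = 4
Change: index 3, 16 -> 19
gcd of the OTHER numbers (without index 3): gcd([32, 36, 36]) = 4
New gcd = gcd(g_others, new_val) = gcd(4, 19) = 1

Answer: 1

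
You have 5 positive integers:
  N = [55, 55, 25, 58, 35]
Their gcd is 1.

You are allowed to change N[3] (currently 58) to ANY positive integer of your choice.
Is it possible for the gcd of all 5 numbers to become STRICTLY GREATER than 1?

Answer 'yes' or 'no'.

Answer: yes

Derivation:
Current gcd = 1
gcd of all OTHER numbers (without N[3]=58): gcd([55, 55, 25, 35]) = 5
The new gcd after any change is gcd(5, new_value).
This can be at most 5.
Since 5 > old gcd 1, the gcd CAN increase (e.g., set N[3] = 5).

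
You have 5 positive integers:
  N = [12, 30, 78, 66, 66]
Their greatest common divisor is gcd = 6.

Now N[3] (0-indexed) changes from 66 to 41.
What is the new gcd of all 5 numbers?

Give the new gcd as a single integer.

Numbers: [12, 30, 78, 66, 66], gcd = 6
Change: index 3, 66 -> 41
gcd of the OTHER numbers (without index 3): gcd([12, 30, 78, 66]) = 6
New gcd = gcd(g_others, new_val) = gcd(6, 41) = 1

Answer: 1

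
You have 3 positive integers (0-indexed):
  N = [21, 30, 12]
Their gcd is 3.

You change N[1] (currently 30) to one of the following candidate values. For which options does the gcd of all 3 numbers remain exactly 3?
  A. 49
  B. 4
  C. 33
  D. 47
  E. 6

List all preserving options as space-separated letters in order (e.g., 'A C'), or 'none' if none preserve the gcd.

Old gcd = 3; gcd of others (without N[1]) = 3
New gcd for candidate v: gcd(3, v). Preserves old gcd iff gcd(3, v) = 3.
  Option A: v=49, gcd(3,49)=1 -> changes
  Option B: v=4, gcd(3,4)=1 -> changes
  Option C: v=33, gcd(3,33)=3 -> preserves
  Option D: v=47, gcd(3,47)=1 -> changes
  Option E: v=6, gcd(3,6)=3 -> preserves

Answer: C E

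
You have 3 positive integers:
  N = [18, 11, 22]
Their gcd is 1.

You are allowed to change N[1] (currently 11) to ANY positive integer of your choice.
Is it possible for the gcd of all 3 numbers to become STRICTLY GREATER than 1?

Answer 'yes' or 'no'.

Answer: yes

Derivation:
Current gcd = 1
gcd of all OTHER numbers (without N[1]=11): gcd([18, 22]) = 2
The new gcd after any change is gcd(2, new_value).
This can be at most 2.
Since 2 > old gcd 1, the gcd CAN increase (e.g., set N[1] = 2).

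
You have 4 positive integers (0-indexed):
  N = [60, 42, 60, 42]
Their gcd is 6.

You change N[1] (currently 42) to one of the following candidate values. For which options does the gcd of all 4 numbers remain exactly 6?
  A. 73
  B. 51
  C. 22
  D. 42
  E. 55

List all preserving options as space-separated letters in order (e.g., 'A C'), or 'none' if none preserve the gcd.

Answer: D

Derivation:
Old gcd = 6; gcd of others (without N[1]) = 6
New gcd for candidate v: gcd(6, v). Preserves old gcd iff gcd(6, v) = 6.
  Option A: v=73, gcd(6,73)=1 -> changes
  Option B: v=51, gcd(6,51)=3 -> changes
  Option C: v=22, gcd(6,22)=2 -> changes
  Option D: v=42, gcd(6,42)=6 -> preserves
  Option E: v=55, gcd(6,55)=1 -> changes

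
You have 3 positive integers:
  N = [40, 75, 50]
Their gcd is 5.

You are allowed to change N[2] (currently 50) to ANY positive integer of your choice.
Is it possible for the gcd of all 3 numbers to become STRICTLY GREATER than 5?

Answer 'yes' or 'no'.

Current gcd = 5
gcd of all OTHER numbers (without N[2]=50): gcd([40, 75]) = 5
The new gcd after any change is gcd(5, new_value).
This can be at most 5.
Since 5 = old gcd 5, the gcd can only stay the same or decrease.

Answer: no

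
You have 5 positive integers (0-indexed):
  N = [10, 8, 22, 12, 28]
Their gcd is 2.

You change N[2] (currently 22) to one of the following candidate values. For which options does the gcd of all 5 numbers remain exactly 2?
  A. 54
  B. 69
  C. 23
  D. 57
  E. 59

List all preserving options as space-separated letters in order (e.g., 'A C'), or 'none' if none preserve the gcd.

Old gcd = 2; gcd of others (without N[2]) = 2
New gcd for candidate v: gcd(2, v). Preserves old gcd iff gcd(2, v) = 2.
  Option A: v=54, gcd(2,54)=2 -> preserves
  Option B: v=69, gcd(2,69)=1 -> changes
  Option C: v=23, gcd(2,23)=1 -> changes
  Option D: v=57, gcd(2,57)=1 -> changes
  Option E: v=59, gcd(2,59)=1 -> changes

Answer: A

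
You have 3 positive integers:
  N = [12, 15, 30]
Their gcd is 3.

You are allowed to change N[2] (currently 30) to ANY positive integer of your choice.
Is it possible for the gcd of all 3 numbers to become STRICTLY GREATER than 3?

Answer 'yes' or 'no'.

Answer: no

Derivation:
Current gcd = 3
gcd of all OTHER numbers (without N[2]=30): gcd([12, 15]) = 3
The new gcd after any change is gcd(3, new_value).
This can be at most 3.
Since 3 = old gcd 3, the gcd can only stay the same or decrease.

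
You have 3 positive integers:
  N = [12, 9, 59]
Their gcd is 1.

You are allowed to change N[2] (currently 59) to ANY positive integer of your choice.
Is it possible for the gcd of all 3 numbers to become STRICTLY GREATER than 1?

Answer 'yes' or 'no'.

Answer: yes

Derivation:
Current gcd = 1
gcd of all OTHER numbers (without N[2]=59): gcd([12, 9]) = 3
The new gcd after any change is gcd(3, new_value).
This can be at most 3.
Since 3 > old gcd 1, the gcd CAN increase (e.g., set N[2] = 3).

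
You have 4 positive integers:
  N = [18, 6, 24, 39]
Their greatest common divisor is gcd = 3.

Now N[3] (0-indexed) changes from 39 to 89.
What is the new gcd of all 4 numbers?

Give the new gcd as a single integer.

Numbers: [18, 6, 24, 39], gcd = 3
Change: index 3, 39 -> 89
gcd of the OTHER numbers (without index 3): gcd([18, 6, 24]) = 6
New gcd = gcd(g_others, new_val) = gcd(6, 89) = 1

Answer: 1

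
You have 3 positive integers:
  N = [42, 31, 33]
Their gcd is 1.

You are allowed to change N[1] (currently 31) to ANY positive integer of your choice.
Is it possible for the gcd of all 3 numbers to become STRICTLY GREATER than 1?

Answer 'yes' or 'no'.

Current gcd = 1
gcd of all OTHER numbers (without N[1]=31): gcd([42, 33]) = 3
The new gcd after any change is gcd(3, new_value).
This can be at most 3.
Since 3 > old gcd 1, the gcd CAN increase (e.g., set N[1] = 3).

Answer: yes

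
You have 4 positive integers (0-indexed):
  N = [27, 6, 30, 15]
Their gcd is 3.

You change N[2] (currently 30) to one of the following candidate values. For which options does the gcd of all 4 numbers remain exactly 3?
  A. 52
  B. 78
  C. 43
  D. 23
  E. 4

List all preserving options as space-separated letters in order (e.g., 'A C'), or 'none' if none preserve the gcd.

Old gcd = 3; gcd of others (without N[2]) = 3
New gcd for candidate v: gcd(3, v). Preserves old gcd iff gcd(3, v) = 3.
  Option A: v=52, gcd(3,52)=1 -> changes
  Option B: v=78, gcd(3,78)=3 -> preserves
  Option C: v=43, gcd(3,43)=1 -> changes
  Option D: v=23, gcd(3,23)=1 -> changes
  Option E: v=4, gcd(3,4)=1 -> changes

Answer: B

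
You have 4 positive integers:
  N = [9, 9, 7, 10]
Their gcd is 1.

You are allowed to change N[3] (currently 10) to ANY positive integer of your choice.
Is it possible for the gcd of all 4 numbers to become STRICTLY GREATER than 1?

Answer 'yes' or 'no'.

Answer: no

Derivation:
Current gcd = 1
gcd of all OTHER numbers (without N[3]=10): gcd([9, 9, 7]) = 1
The new gcd after any change is gcd(1, new_value).
This can be at most 1.
Since 1 = old gcd 1, the gcd can only stay the same or decrease.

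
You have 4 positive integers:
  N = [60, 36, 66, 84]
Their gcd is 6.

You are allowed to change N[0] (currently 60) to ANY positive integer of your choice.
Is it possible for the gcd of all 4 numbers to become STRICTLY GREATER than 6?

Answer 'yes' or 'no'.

Answer: no

Derivation:
Current gcd = 6
gcd of all OTHER numbers (without N[0]=60): gcd([36, 66, 84]) = 6
The new gcd after any change is gcd(6, new_value).
This can be at most 6.
Since 6 = old gcd 6, the gcd can only stay the same or decrease.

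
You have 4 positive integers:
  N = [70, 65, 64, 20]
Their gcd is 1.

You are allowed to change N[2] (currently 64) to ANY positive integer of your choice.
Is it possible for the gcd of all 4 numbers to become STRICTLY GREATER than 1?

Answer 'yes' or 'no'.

Answer: yes

Derivation:
Current gcd = 1
gcd of all OTHER numbers (without N[2]=64): gcd([70, 65, 20]) = 5
The new gcd after any change is gcd(5, new_value).
This can be at most 5.
Since 5 > old gcd 1, the gcd CAN increase (e.g., set N[2] = 5).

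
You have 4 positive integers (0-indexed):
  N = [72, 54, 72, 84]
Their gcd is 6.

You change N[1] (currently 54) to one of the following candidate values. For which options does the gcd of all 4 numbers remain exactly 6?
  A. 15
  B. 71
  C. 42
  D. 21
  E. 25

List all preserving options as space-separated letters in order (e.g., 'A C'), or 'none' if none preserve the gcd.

Old gcd = 6; gcd of others (without N[1]) = 12
New gcd for candidate v: gcd(12, v). Preserves old gcd iff gcd(12, v) = 6.
  Option A: v=15, gcd(12,15)=3 -> changes
  Option B: v=71, gcd(12,71)=1 -> changes
  Option C: v=42, gcd(12,42)=6 -> preserves
  Option D: v=21, gcd(12,21)=3 -> changes
  Option E: v=25, gcd(12,25)=1 -> changes

Answer: C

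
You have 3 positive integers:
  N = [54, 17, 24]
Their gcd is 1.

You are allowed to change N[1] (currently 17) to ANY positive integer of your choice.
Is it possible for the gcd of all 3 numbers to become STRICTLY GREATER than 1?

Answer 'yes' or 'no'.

Answer: yes

Derivation:
Current gcd = 1
gcd of all OTHER numbers (without N[1]=17): gcd([54, 24]) = 6
The new gcd after any change is gcd(6, new_value).
This can be at most 6.
Since 6 > old gcd 1, the gcd CAN increase (e.g., set N[1] = 6).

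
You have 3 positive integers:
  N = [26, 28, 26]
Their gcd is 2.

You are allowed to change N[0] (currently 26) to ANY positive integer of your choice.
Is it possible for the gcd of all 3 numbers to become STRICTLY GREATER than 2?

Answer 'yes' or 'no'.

Current gcd = 2
gcd of all OTHER numbers (without N[0]=26): gcd([28, 26]) = 2
The new gcd after any change is gcd(2, new_value).
This can be at most 2.
Since 2 = old gcd 2, the gcd can only stay the same or decrease.

Answer: no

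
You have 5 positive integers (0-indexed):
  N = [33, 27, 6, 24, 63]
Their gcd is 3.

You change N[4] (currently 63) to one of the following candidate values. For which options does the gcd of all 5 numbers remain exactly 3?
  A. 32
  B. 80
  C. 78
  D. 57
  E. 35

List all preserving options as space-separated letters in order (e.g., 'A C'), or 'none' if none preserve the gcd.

Answer: C D

Derivation:
Old gcd = 3; gcd of others (without N[4]) = 3
New gcd for candidate v: gcd(3, v). Preserves old gcd iff gcd(3, v) = 3.
  Option A: v=32, gcd(3,32)=1 -> changes
  Option B: v=80, gcd(3,80)=1 -> changes
  Option C: v=78, gcd(3,78)=3 -> preserves
  Option D: v=57, gcd(3,57)=3 -> preserves
  Option E: v=35, gcd(3,35)=1 -> changes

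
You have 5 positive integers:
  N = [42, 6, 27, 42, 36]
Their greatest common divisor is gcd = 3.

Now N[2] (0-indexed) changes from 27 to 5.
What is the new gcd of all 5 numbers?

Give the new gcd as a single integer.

Answer: 1

Derivation:
Numbers: [42, 6, 27, 42, 36], gcd = 3
Change: index 2, 27 -> 5
gcd of the OTHER numbers (without index 2): gcd([42, 6, 42, 36]) = 6
New gcd = gcd(g_others, new_val) = gcd(6, 5) = 1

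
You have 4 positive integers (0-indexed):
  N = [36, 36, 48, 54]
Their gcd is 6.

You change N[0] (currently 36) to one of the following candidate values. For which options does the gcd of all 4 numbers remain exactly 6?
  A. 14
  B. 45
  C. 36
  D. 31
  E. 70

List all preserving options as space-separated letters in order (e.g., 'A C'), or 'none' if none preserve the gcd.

Old gcd = 6; gcd of others (without N[0]) = 6
New gcd for candidate v: gcd(6, v). Preserves old gcd iff gcd(6, v) = 6.
  Option A: v=14, gcd(6,14)=2 -> changes
  Option B: v=45, gcd(6,45)=3 -> changes
  Option C: v=36, gcd(6,36)=6 -> preserves
  Option D: v=31, gcd(6,31)=1 -> changes
  Option E: v=70, gcd(6,70)=2 -> changes

Answer: C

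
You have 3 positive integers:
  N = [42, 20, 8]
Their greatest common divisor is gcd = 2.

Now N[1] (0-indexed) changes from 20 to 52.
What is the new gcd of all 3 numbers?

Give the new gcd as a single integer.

Numbers: [42, 20, 8], gcd = 2
Change: index 1, 20 -> 52
gcd of the OTHER numbers (without index 1): gcd([42, 8]) = 2
New gcd = gcd(g_others, new_val) = gcd(2, 52) = 2

Answer: 2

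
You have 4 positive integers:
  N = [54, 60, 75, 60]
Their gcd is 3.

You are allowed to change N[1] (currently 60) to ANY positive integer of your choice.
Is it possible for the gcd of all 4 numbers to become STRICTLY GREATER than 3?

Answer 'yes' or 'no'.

Current gcd = 3
gcd of all OTHER numbers (without N[1]=60): gcd([54, 75, 60]) = 3
The new gcd after any change is gcd(3, new_value).
This can be at most 3.
Since 3 = old gcd 3, the gcd can only stay the same or decrease.

Answer: no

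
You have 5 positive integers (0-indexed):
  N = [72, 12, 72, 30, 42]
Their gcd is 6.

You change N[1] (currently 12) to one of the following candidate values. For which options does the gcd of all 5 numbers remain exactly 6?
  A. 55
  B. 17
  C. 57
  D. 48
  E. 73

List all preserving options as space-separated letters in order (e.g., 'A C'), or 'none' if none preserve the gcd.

Old gcd = 6; gcd of others (without N[1]) = 6
New gcd for candidate v: gcd(6, v). Preserves old gcd iff gcd(6, v) = 6.
  Option A: v=55, gcd(6,55)=1 -> changes
  Option B: v=17, gcd(6,17)=1 -> changes
  Option C: v=57, gcd(6,57)=3 -> changes
  Option D: v=48, gcd(6,48)=6 -> preserves
  Option E: v=73, gcd(6,73)=1 -> changes

Answer: D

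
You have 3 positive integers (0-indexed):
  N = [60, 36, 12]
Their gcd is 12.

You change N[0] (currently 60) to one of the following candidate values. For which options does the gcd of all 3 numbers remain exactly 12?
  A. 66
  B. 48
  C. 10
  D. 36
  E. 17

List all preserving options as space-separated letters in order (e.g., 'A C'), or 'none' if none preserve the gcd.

Old gcd = 12; gcd of others (without N[0]) = 12
New gcd for candidate v: gcd(12, v). Preserves old gcd iff gcd(12, v) = 12.
  Option A: v=66, gcd(12,66)=6 -> changes
  Option B: v=48, gcd(12,48)=12 -> preserves
  Option C: v=10, gcd(12,10)=2 -> changes
  Option D: v=36, gcd(12,36)=12 -> preserves
  Option E: v=17, gcd(12,17)=1 -> changes

Answer: B D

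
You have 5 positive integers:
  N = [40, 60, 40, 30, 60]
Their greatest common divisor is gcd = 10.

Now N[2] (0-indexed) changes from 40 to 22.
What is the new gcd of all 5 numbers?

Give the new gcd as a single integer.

Answer: 2

Derivation:
Numbers: [40, 60, 40, 30, 60], gcd = 10
Change: index 2, 40 -> 22
gcd of the OTHER numbers (without index 2): gcd([40, 60, 30, 60]) = 10
New gcd = gcd(g_others, new_val) = gcd(10, 22) = 2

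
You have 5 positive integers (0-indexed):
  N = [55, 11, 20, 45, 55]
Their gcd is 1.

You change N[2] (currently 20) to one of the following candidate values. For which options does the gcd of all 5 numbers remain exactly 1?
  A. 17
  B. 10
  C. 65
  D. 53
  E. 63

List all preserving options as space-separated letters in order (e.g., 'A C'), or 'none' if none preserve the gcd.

Answer: A B C D E

Derivation:
Old gcd = 1; gcd of others (without N[2]) = 1
New gcd for candidate v: gcd(1, v). Preserves old gcd iff gcd(1, v) = 1.
  Option A: v=17, gcd(1,17)=1 -> preserves
  Option B: v=10, gcd(1,10)=1 -> preserves
  Option C: v=65, gcd(1,65)=1 -> preserves
  Option D: v=53, gcd(1,53)=1 -> preserves
  Option E: v=63, gcd(1,63)=1 -> preserves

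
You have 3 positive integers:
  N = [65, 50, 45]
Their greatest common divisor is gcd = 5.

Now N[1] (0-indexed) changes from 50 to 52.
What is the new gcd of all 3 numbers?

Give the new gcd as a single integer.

Numbers: [65, 50, 45], gcd = 5
Change: index 1, 50 -> 52
gcd of the OTHER numbers (without index 1): gcd([65, 45]) = 5
New gcd = gcd(g_others, new_val) = gcd(5, 52) = 1

Answer: 1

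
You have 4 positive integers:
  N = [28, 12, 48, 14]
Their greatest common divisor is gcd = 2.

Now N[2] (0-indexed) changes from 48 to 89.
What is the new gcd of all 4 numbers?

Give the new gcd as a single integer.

Answer: 1

Derivation:
Numbers: [28, 12, 48, 14], gcd = 2
Change: index 2, 48 -> 89
gcd of the OTHER numbers (without index 2): gcd([28, 12, 14]) = 2
New gcd = gcd(g_others, new_val) = gcd(2, 89) = 1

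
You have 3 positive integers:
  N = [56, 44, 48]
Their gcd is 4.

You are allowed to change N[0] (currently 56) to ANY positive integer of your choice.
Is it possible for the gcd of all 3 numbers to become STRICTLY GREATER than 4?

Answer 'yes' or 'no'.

Answer: no

Derivation:
Current gcd = 4
gcd of all OTHER numbers (without N[0]=56): gcd([44, 48]) = 4
The new gcd after any change is gcd(4, new_value).
This can be at most 4.
Since 4 = old gcd 4, the gcd can only stay the same or decrease.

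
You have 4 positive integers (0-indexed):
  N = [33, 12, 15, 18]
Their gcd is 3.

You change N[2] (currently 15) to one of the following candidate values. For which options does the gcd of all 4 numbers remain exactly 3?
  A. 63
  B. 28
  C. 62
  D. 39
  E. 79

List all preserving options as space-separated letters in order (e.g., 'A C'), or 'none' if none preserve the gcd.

Answer: A D

Derivation:
Old gcd = 3; gcd of others (without N[2]) = 3
New gcd for candidate v: gcd(3, v). Preserves old gcd iff gcd(3, v) = 3.
  Option A: v=63, gcd(3,63)=3 -> preserves
  Option B: v=28, gcd(3,28)=1 -> changes
  Option C: v=62, gcd(3,62)=1 -> changes
  Option D: v=39, gcd(3,39)=3 -> preserves
  Option E: v=79, gcd(3,79)=1 -> changes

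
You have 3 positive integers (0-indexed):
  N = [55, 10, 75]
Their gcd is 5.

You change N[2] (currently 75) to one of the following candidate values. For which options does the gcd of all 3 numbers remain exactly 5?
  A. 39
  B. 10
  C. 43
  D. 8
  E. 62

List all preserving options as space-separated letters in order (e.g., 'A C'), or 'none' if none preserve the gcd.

Old gcd = 5; gcd of others (without N[2]) = 5
New gcd for candidate v: gcd(5, v). Preserves old gcd iff gcd(5, v) = 5.
  Option A: v=39, gcd(5,39)=1 -> changes
  Option B: v=10, gcd(5,10)=5 -> preserves
  Option C: v=43, gcd(5,43)=1 -> changes
  Option D: v=8, gcd(5,8)=1 -> changes
  Option E: v=62, gcd(5,62)=1 -> changes

Answer: B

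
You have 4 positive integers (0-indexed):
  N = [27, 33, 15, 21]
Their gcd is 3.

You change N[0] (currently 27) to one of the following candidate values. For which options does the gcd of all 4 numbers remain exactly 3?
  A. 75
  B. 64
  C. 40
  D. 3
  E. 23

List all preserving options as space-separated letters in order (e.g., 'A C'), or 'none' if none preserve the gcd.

Old gcd = 3; gcd of others (without N[0]) = 3
New gcd for candidate v: gcd(3, v). Preserves old gcd iff gcd(3, v) = 3.
  Option A: v=75, gcd(3,75)=3 -> preserves
  Option B: v=64, gcd(3,64)=1 -> changes
  Option C: v=40, gcd(3,40)=1 -> changes
  Option D: v=3, gcd(3,3)=3 -> preserves
  Option E: v=23, gcd(3,23)=1 -> changes

Answer: A D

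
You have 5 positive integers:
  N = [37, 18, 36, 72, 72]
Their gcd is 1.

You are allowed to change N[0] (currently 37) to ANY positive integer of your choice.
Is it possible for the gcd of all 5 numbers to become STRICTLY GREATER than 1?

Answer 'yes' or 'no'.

Current gcd = 1
gcd of all OTHER numbers (without N[0]=37): gcd([18, 36, 72, 72]) = 18
The new gcd after any change is gcd(18, new_value).
This can be at most 18.
Since 18 > old gcd 1, the gcd CAN increase (e.g., set N[0] = 18).

Answer: yes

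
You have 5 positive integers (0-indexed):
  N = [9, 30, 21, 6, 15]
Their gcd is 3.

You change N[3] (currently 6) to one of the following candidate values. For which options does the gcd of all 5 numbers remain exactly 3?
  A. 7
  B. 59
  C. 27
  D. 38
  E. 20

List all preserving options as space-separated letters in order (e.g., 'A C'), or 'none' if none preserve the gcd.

Old gcd = 3; gcd of others (without N[3]) = 3
New gcd for candidate v: gcd(3, v). Preserves old gcd iff gcd(3, v) = 3.
  Option A: v=7, gcd(3,7)=1 -> changes
  Option B: v=59, gcd(3,59)=1 -> changes
  Option C: v=27, gcd(3,27)=3 -> preserves
  Option D: v=38, gcd(3,38)=1 -> changes
  Option E: v=20, gcd(3,20)=1 -> changes

Answer: C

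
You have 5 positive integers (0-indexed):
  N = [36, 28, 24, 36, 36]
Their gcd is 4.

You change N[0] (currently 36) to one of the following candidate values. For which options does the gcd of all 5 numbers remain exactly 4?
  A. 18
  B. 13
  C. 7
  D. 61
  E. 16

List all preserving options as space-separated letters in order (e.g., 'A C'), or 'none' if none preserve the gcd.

Old gcd = 4; gcd of others (without N[0]) = 4
New gcd for candidate v: gcd(4, v). Preserves old gcd iff gcd(4, v) = 4.
  Option A: v=18, gcd(4,18)=2 -> changes
  Option B: v=13, gcd(4,13)=1 -> changes
  Option C: v=7, gcd(4,7)=1 -> changes
  Option D: v=61, gcd(4,61)=1 -> changes
  Option E: v=16, gcd(4,16)=4 -> preserves

Answer: E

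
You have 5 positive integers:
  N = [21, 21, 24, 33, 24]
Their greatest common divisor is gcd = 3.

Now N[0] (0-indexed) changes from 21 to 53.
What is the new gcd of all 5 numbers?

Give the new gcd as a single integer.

Answer: 1

Derivation:
Numbers: [21, 21, 24, 33, 24], gcd = 3
Change: index 0, 21 -> 53
gcd of the OTHER numbers (without index 0): gcd([21, 24, 33, 24]) = 3
New gcd = gcd(g_others, new_val) = gcd(3, 53) = 1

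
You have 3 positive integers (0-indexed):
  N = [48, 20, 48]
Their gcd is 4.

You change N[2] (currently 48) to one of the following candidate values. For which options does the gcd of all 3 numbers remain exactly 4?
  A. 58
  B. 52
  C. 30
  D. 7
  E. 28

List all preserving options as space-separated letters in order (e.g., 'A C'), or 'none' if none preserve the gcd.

Old gcd = 4; gcd of others (without N[2]) = 4
New gcd for candidate v: gcd(4, v). Preserves old gcd iff gcd(4, v) = 4.
  Option A: v=58, gcd(4,58)=2 -> changes
  Option B: v=52, gcd(4,52)=4 -> preserves
  Option C: v=30, gcd(4,30)=2 -> changes
  Option D: v=7, gcd(4,7)=1 -> changes
  Option E: v=28, gcd(4,28)=4 -> preserves

Answer: B E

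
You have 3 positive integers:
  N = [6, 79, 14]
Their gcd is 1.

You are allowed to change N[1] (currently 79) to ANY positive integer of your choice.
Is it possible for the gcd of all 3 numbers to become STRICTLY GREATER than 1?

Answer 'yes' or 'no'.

Current gcd = 1
gcd of all OTHER numbers (without N[1]=79): gcd([6, 14]) = 2
The new gcd after any change is gcd(2, new_value).
This can be at most 2.
Since 2 > old gcd 1, the gcd CAN increase (e.g., set N[1] = 2).

Answer: yes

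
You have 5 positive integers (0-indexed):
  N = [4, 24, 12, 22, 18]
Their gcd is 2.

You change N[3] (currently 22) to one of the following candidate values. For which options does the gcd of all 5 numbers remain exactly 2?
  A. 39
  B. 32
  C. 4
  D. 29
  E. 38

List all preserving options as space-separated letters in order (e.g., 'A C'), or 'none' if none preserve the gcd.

Answer: B C E

Derivation:
Old gcd = 2; gcd of others (without N[3]) = 2
New gcd for candidate v: gcd(2, v). Preserves old gcd iff gcd(2, v) = 2.
  Option A: v=39, gcd(2,39)=1 -> changes
  Option B: v=32, gcd(2,32)=2 -> preserves
  Option C: v=4, gcd(2,4)=2 -> preserves
  Option D: v=29, gcd(2,29)=1 -> changes
  Option E: v=38, gcd(2,38)=2 -> preserves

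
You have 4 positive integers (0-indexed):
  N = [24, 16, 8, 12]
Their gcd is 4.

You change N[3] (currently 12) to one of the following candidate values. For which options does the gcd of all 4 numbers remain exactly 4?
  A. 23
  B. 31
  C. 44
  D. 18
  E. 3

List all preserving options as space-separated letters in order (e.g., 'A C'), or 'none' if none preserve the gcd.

Old gcd = 4; gcd of others (without N[3]) = 8
New gcd for candidate v: gcd(8, v). Preserves old gcd iff gcd(8, v) = 4.
  Option A: v=23, gcd(8,23)=1 -> changes
  Option B: v=31, gcd(8,31)=1 -> changes
  Option C: v=44, gcd(8,44)=4 -> preserves
  Option D: v=18, gcd(8,18)=2 -> changes
  Option E: v=3, gcd(8,3)=1 -> changes

Answer: C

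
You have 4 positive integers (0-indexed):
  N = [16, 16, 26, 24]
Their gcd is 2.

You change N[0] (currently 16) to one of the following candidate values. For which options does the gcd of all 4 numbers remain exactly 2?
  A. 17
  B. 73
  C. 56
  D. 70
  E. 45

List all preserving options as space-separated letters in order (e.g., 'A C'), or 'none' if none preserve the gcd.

Answer: C D

Derivation:
Old gcd = 2; gcd of others (without N[0]) = 2
New gcd for candidate v: gcd(2, v). Preserves old gcd iff gcd(2, v) = 2.
  Option A: v=17, gcd(2,17)=1 -> changes
  Option B: v=73, gcd(2,73)=1 -> changes
  Option C: v=56, gcd(2,56)=2 -> preserves
  Option D: v=70, gcd(2,70)=2 -> preserves
  Option E: v=45, gcd(2,45)=1 -> changes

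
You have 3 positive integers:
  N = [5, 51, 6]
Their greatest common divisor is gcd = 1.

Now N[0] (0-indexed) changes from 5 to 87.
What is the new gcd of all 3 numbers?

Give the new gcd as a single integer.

Answer: 3

Derivation:
Numbers: [5, 51, 6], gcd = 1
Change: index 0, 5 -> 87
gcd of the OTHER numbers (without index 0): gcd([51, 6]) = 3
New gcd = gcd(g_others, new_val) = gcd(3, 87) = 3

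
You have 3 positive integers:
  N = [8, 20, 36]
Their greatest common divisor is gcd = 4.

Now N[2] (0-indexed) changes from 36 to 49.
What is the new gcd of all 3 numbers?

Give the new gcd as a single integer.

Answer: 1

Derivation:
Numbers: [8, 20, 36], gcd = 4
Change: index 2, 36 -> 49
gcd of the OTHER numbers (without index 2): gcd([8, 20]) = 4
New gcd = gcd(g_others, new_val) = gcd(4, 49) = 1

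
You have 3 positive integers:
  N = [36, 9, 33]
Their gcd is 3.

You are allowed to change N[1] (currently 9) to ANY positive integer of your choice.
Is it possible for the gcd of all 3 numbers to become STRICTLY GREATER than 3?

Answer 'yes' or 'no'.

Answer: no

Derivation:
Current gcd = 3
gcd of all OTHER numbers (without N[1]=9): gcd([36, 33]) = 3
The new gcd after any change is gcd(3, new_value).
This can be at most 3.
Since 3 = old gcd 3, the gcd can only stay the same or decrease.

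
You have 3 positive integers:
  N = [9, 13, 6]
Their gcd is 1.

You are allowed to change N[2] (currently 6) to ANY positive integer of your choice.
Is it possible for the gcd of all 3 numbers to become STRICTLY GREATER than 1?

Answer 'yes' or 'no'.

Current gcd = 1
gcd of all OTHER numbers (without N[2]=6): gcd([9, 13]) = 1
The new gcd after any change is gcd(1, new_value).
This can be at most 1.
Since 1 = old gcd 1, the gcd can only stay the same or decrease.

Answer: no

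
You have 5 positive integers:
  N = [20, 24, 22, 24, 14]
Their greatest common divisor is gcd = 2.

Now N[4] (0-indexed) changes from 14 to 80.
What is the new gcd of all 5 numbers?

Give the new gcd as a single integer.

Numbers: [20, 24, 22, 24, 14], gcd = 2
Change: index 4, 14 -> 80
gcd of the OTHER numbers (without index 4): gcd([20, 24, 22, 24]) = 2
New gcd = gcd(g_others, new_val) = gcd(2, 80) = 2

Answer: 2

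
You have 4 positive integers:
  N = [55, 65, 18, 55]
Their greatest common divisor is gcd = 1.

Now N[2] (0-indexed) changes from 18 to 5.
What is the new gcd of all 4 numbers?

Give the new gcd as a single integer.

Answer: 5

Derivation:
Numbers: [55, 65, 18, 55], gcd = 1
Change: index 2, 18 -> 5
gcd of the OTHER numbers (without index 2): gcd([55, 65, 55]) = 5
New gcd = gcd(g_others, new_val) = gcd(5, 5) = 5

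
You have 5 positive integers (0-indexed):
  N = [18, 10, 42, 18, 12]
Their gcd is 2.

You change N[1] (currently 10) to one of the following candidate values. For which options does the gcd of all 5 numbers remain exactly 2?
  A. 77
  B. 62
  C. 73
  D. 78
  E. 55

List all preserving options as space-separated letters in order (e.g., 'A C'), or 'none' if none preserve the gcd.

Answer: B

Derivation:
Old gcd = 2; gcd of others (without N[1]) = 6
New gcd for candidate v: gcd(6, v). Preserves old gcd iff gcd(6, v) = 2.
  Option A: v=77, gcd(6,77)=1 -> changes
  Option B: v=62, gcd(6,62)=2 -> preserves
  Option C: v=73, gcd(6,73)=1 -> changes
  Option D: v=78, gcd(6,78)=6 -> changes
  Option E: v=55, gcd(6,55)=1 -> changes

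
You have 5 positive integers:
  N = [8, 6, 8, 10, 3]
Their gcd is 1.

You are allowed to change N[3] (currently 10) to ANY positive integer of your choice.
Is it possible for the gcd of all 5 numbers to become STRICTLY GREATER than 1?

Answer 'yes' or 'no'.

Current gcd = 1
gcd of all OTHER numbers (without N[3]=10): gcd([8, 6, 8, 3]) = 1
The new gcd after any change is gcd(1, new_value).
This can be at most 1.
Since 1 = old gcd 1, the gcd can only stay the same or decrease.

Answer: no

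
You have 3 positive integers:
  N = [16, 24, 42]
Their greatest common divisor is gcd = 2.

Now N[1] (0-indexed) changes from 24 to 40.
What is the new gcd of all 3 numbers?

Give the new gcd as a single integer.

Answer: 2

Derivation:
Numbers: [16, 24, 42], gcd = 2
Change: index 1, 24 -> 40
gcd of the OTHER numbers (without index 1): gcd([16, 42]) = 2
New gcd = gcd(g_others, new_val) = gcd(2, 40) = 2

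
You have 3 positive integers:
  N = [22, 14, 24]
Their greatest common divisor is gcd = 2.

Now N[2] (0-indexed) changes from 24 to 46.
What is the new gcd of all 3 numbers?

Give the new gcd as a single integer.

Numbers: [22, 14, 24], gcd = 2
Change: index 2, 24 -> 46
gcd of the OTHER numbers (without index 2): gcd([22, 14]) = 2
New gcd = gcd(g_others, new_val) = gcd(2, 46) = 2

Answer: 2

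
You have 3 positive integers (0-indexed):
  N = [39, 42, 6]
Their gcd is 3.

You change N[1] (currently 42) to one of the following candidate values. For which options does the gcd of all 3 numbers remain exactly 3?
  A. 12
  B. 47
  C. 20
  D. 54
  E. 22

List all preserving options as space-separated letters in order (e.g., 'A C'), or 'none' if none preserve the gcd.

Answer: A D

Derivation:
Old gcd = 3; gcd of others (without N[1]) = 3
New gcd for candidate v: gcd(3, v). Preserves old gcd iff gcd(3, v) = 3.
  Option A: v=12, gcd(3,12)=3 -> preserves
  Option B: v=47, gcd(3,47)=1 -> changes
  Option C: v=20, gcd(3,20)=1 -> changes
  Option D: v=54, gcd(3,54)=3 -> preserves
  Option E: v=22, gcd(3,22)=1 -> changes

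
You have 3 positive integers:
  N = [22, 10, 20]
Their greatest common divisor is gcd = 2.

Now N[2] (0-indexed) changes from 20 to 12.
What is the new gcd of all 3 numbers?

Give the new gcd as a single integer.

Answer: 2

Derivation:
Numbers: [22, 10, 20], gcd = 2
Change: index 2, 20 -> 12
gcd of the OTHER numbers (without index 2): gcd([22, 10]) = 2
New gcd = gcd(g_others, new_val) = gcd(2, 12) = 2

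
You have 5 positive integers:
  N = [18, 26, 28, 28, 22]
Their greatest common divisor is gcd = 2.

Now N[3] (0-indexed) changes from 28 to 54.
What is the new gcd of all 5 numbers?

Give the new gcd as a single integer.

Answer: 2

Derivation:
Numbers: [18, 26, 28, 28, 22], gcd = 2
Change: index 3, 28 -> 54
gcd of the OTHER numbers (without index 3): gcd([18, 26, 28, 22]) = 2
New gcd = gcd(g_others, new_val) = gcd(2, 54) = 2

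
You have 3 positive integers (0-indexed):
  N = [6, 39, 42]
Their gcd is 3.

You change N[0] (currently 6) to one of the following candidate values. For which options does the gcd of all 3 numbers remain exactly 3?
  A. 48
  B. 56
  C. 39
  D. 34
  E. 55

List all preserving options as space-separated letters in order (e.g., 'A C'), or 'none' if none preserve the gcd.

Old gcd = 3; gcd of others (without N[0]) = 3
New gcd for candidate v: gcd(3, v). Preserves old gcd iff gcd(3, v) = 3.
  Option A: v=48, gcd(3,48)=3 -> preserves
  Option B: v=56, gcd(3,56)=1 -> changes
  Option C: v=39, gcd(3,39)=3 -> preserves
  Option D: v=34, gcd(3,34)=1 -> changes
  Option E: v=55, gcd(3,55)=1 -> changes

Answer: A C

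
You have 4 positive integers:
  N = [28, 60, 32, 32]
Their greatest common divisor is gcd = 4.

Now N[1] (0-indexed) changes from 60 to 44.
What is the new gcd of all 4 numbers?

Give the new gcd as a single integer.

Answer: 4

Derivation:
Numbers: [28, 60, 32, 32], gcd = 4
Change: index 1, 60 -> 44
gcd of the OTHER numbers (without index 1): gcd([28, 32, 32]) = 4
New gcd = gcd(g_others, new_val) = gcd(4, 44) = 4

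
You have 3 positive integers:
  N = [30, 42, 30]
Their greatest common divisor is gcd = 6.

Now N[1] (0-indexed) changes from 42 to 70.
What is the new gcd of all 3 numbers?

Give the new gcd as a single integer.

Answer: 10

Derivation:
Numbers: [30, 42, 30], gcd = 6
Change: index 1, 42 -> 70
gcd of the OTHER numbers (without index 1): gcd([30, 30]) = 30
New gcd = gcd(g_others, new_val) = gcd(30, 70) = 10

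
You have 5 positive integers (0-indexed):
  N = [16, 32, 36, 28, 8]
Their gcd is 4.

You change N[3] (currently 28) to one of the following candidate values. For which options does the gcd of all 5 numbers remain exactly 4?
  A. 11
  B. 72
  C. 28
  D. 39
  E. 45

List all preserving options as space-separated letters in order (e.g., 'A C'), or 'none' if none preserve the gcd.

Answer: B C

Derivation:
Old gcd = 4; gcd of others (without N[3]) = 4
New gcd for candidate v: gcd(4, v). Preserves old gcd iff gcd(4, v) = 4.
  Option A: v=11, gcd(4,11)=1 -> changes
  Option B: v=72, gcd(4,72)=4 -> preserves
  Option C: v=28, gcd(4,28)=4 -> preserves
  Option D: v=39, gcd(4,39)=1 -> changes
  Option E: v=45, gcd(4,45)=1 -> changes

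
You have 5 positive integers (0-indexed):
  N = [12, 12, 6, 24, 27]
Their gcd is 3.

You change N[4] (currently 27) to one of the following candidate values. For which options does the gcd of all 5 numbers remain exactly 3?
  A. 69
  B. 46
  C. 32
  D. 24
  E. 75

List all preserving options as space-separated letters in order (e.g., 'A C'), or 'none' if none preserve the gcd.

Old gcd = 3; gcd of others (without N[4]) = 6
New gcd for candidate v: gcd(6, v). Preserves old gcd iff gcd(6, v) = 3.
  Option A: v=69, gcd(6,69)=3 -> preserves
  Option B: v=46, gcd(6,46)=2 -> changes
  Option C: v=32, gcd(6,32)=2 -> changes
  Option D: v=24, gcd(6,24)=6 -> changes
  Option E: v=75, gcd(6,75)=3 -> preserves

Answer: A E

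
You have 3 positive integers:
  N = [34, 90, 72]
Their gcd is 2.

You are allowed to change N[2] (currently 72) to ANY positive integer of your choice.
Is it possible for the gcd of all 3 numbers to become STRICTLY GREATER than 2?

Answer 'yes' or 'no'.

Current gcd = 2
gcd of all OTHER numbers (without N[2]=72): gcd([34, 90]) = 2
The new gcd after any change is gcd(2, new_value).
This can be at most 2.
Since 2 = old gcd 2, the gcd can only stay the same or decrease.

Answer: no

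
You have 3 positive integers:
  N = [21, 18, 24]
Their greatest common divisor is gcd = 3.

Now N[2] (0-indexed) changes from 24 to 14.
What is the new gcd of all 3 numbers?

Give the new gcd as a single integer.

Answer: 1

Derivation:
Numbers: [21, 18, 24], gcd = 3
Change: index 2, 24 -> 14
gcd of the OTHER numbers (without index 2): gcd([21, 18]) = 3
New gcd = gcd(g_others, new_val) = gcd(3, 14) = 1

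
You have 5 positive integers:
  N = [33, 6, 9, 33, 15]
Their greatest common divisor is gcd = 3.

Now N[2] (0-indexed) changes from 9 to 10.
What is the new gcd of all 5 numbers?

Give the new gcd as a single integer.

Numbers: [33, 6, 9, 33, 15], gcd = 3
Change: index 2, 9 -> 10
gcd of the OTHER numbers (without index 2): gcd([33, 6, 33, 15]) = 3
New gcd = gcd(g_others, new_val) = gcd(3, 10) = 1

Answer: 1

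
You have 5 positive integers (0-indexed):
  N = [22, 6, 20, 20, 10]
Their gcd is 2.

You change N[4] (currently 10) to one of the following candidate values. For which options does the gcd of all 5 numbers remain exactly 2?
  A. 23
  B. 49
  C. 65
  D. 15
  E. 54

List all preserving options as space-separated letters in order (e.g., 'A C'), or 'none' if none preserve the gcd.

Answer: E

Derivation:
Old gcd = 2; gcd of others (without N[4]) = 2
New gcd for candidate v: gcd(2, v). Preserves old gcd iff gcd(2, v) = 2.
  Option A: v=23, gcd(2,23)=1 -> changes
  Option B: v=49, gcd(2,49)=1 -> changes
  Option C: v=65, gcd(2,65)=1 -> changes
  Option D: v=15, gcd(2,15)=1 -> changes
  Option E: v=54, gcd(2,54)=2 -> preserves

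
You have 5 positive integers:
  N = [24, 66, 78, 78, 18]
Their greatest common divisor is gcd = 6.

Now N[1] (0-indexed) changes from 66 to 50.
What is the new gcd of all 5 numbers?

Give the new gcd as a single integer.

Answer: 2

Derivation:
Numbers: [24, 66, 78, 78, 18], gcd = 6
Change: index 1, 66 -> 50
gcd of the OTHER numbers (without index 1): gcd([24, 78, 78, 18]) = 6
New gcd = gcd(g_others, new_val) = gcd(6, 50) = 2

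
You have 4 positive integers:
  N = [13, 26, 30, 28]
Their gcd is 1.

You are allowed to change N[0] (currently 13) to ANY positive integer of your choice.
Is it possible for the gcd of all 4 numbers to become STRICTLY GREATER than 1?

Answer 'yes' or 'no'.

Current gcd = 1
gcd of all OTHER numbers (without N[0]=13): gcd([26, 30, 28]) = 2
The new gcd after any change is gcd(2, new_value).
This can be at most 2.
Since 2 > old gcd 1, the gcd CAN increase (e.g., set N[0] = 2).

Answer: yes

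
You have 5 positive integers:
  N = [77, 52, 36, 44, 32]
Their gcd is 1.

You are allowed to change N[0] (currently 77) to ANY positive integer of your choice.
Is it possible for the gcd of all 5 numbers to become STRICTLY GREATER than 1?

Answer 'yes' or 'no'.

Answer: yes

Derivation:
Current gcd = 1
gcd of all OTHER numbers (without N[0]=77): gcd([52, 36, 44, 32]) = 4
The new gcd after any change is gcd(4, new_value).
This can be at most 4.
Since 4 > old gcd 1, the gcd CAN increase (e.g., set N[0] = 4).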